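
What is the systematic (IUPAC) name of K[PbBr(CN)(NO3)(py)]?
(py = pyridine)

The 1 potassium counter-ion carries a total charge of +1, so each complex ion is 1−.
Ligand charges: 1×bromo (-1 each), 1×cyano (-1 each), 1×nitrato (-1 each), 1×pyridine (neutral); total -3. So Pb + (-3) = 1−, giving Pb = +2.
The complex ion is anionic, so lead takes the -ate form plumbate(II).

potassium bromocyanonitrato(pyridine)plumbate(II)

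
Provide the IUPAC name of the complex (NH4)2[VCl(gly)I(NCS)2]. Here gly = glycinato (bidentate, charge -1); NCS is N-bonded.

ammonium chloro(glycinato)iododiisothiocyanatovanadate(III)

The 2 ammonium counter-ions carry a total charge of +2, so each complex ion is 2−.
Ligand charges: 1×iodo (-1 each), 1×chloro (-1 each), 1×glycinato (-1 each), 2×isothiocyanato (-1 each); total -5. So V + (-5) = 2−, giving V = +3.
Ligands are named alphabetically: chloro before glycinato before iodo before isothiocyanato.
The complex ion is anionic, so vanadium takes the -ate form vanadate(III).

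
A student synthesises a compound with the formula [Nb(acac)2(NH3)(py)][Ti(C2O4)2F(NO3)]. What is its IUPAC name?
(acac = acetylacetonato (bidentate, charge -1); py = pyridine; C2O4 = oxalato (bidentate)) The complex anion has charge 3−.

bis(acetylacetonato)ammine(pyridine)niobium(V) fluoronitratodioxalatotitanate(III)

Both ions are complex: the cation is named first with the plain metal name, the anion second with the -ate form; each ion's ligands are alphabetised independently.
The complex anion is given as 3−; its ligand charges sum to -6, so Ti = +3.
A 1:1 salt means the cation carries the equal and opposite charge, 3+.
Cation: ligand charges sum to -2; for the ion to be 3+, Nb = +5.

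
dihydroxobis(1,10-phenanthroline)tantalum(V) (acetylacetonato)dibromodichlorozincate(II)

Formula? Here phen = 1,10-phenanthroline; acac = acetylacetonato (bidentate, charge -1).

[Ta(OH)2(phen)2][Zn(acac)Br2Cl2]

Cation [Ta…]: ligand charges -2, Ta(V) ⇒ ion charge 3+.
Anion [Zn…]: ligand charges -5, Zn(II) ⇒ ion charge 3−.
One 3+ cation balances one 3− anion.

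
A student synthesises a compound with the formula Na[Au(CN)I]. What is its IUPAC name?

The 1 sodium counter-ion carries a total charge of +1, so each complex ion is 1−.
Ligand charges: 1×cyano (-1 each), 1×iodo (-1 each); total -2. So Au + (-2) = 1−, giving Au = +1.
Ligands are named alphabetically: cyano before iodo.
The complex ion is anionic, so gold takes the -ate form aurate(I).

sodium cyanoiodoaurate(I)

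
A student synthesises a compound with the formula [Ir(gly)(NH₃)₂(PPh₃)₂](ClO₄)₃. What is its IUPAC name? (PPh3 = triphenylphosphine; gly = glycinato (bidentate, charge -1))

diammine(glycinato)bis(triphenylphosphine)iridium(IV) perchlorate

The 3 perchlorate counter-ions carry a total charge of -3, so each complex ion is 3+.
Ligand charges: 2×triphenylphosphine (neutral), 1×glycinato (-1 each), 2×ammine (neutral); total -1. So Ir + (-1) = 3+, giving Ir = +4.
Ligands are named alphabetically: ammine before glycinato before triphenylphosphine.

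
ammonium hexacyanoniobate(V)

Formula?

NH4[Nb(CN)6]

Ligands: 6 cyano (CN, -1). Ligand charge sum = -6.
With Nb in oxidation state +5, the complex ion is [Nb...]^1−.
Charge balance with ammonium (+1) requires 1 complex ion per 1 ammonium.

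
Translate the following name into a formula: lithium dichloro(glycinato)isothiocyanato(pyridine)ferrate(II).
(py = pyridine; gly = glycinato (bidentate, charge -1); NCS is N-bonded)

Ligands: 1 pyridine (py, neutral), 1 glycinato (gly, -1), 1 isothiocyanato (NCS, -1), 2 chloro (Cl, -1). Ligand charge sum = -4.
Charge balance with lithium (+1) requires 1 complex ion per 2 lithium.

Li2[FeCl2(gly)(NCS)(py)]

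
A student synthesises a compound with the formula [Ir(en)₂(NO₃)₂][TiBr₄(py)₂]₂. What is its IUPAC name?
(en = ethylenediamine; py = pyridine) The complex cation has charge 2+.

Both ions are complex: the cation is named first with the plain metal name, the anion second with the -ate form; each ion's ligands are alphabetised independently.
The complex cation is given as 2+; its ligand charges sum to -2, so Ir = +4.
With 2 anions per cation, each anion must be 2/2 = 1−.
Anion: ligand charges sum to -4; for the ion to be 1−, Ti = +3.

bis(ethylenediamine)dinitratoiridium(IV) tetrabromobis(pyridine)titanate(III)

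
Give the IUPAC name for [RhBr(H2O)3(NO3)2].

There is no counter-ion, so the complex is neutral overall.
Ligand charges: 2×nitrato (-1 each), 3×aqua (neutral), 1×bromo (-1 each); total -3. So Rh + (-3) = 0, giving Rh = +3.
Ligands are named alphabetically: aqua before bromo before nitrato.

triaquabromodinitratorhodium(III)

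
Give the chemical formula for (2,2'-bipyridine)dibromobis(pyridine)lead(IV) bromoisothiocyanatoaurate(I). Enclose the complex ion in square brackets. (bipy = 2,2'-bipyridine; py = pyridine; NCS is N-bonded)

[Pb(bipy)Br2(py)2][AuBr(NCS)]2

Cation [Pb…]: ligand charges -2, Pb(IV) ⇒ ion charge 2+.
Anion [Au…]: ligand charges -2, Au(I) ⇒ ion charge 1−.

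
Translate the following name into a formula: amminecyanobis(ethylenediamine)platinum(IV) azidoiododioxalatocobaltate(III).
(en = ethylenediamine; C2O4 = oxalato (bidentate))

Cation [Pt…]: ligand charges -1, Pt(IV) ⇒ ion charge 3+.
Anion [Co…]: ligand charges -6, Co(III) ⇒ ion charge 3−.

[Pt(CN)(en)2(NH3)][Co(C2O4)2I(N3)]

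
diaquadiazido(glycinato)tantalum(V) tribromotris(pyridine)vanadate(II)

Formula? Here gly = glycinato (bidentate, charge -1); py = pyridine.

[Ta(gly)(H2O)2(N3)2][VBr3(py)3]2

Cation [Ta…]: ligand charges -3, Ta(V) ⇒ ion charge 2+.
Anion [V…]: ligand charges -3, V(II) ⇒ ion charge 1−.
One 2+ cation requires 2 of the 1− anion.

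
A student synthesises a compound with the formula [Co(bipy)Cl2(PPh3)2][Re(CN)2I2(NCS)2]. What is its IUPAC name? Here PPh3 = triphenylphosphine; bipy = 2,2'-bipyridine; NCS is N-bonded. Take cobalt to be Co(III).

(2,2'-bipyridine)dichlorobis(triphenylphosphine)cobalt(III) dicyanodiiododiisothiocyanatorhenate(V)

Both ions are complex: the cation is named first with the plain metal name, the anion second with the -ate form; each ion's ligands are alphabetised independently.
Co is given as +3; the cation's ligand charges sum to -2, so the complex cation is 1+.
A 1:1 salt means the anion carries the equal and opposite charge, 1−.
Anion: ligand charges sum to -6; for the ion to be 1−, Re = +5.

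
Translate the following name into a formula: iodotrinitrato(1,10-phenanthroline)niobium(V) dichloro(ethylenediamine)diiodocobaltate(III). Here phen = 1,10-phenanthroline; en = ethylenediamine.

[NbI(NO3)3(phen)][CoCl2(en)I2]

Cation [Nb…]: ligand charges -4, Nb(V) ⇒ ion charge 1+.
Anion [Co…]: ligand charges -4, Co(III) ⇒ ion charge 1−.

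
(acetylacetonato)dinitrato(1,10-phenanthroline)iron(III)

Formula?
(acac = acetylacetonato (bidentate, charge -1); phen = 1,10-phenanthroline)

Ligands: 2 nitrato (NO3, -1), 1 acetylacetonato (acac, -1), 1 1,10-phenanthroline (phen, neutral). Ligand charge sum = -3.
With Fe in oxidation state +3, the complex ion is [Fe...].

[Fe(acac)(NO3)2(phen)]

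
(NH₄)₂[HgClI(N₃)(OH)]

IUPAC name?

The 2 ammonium counter-ions carry a total charge of +2, so each complex ion is 2−.
Ligand charges: 1×azido (-1 each), 1×chloro (-1 each), 1×iodo (-1 each), 1×hydroxo (-1 each); total -4. So Hg + (-4) = 2−, giving Hg = +2.
Ligands are named alphabetically: azido before chloro before hydroxo before iodo.
The complex ion is anionic, so mercury takes the -ate form mercurate(II).

ammonium azidochlorohydroxoiodomercurate(II)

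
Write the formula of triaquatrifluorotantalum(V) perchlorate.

Ligands: 3 fluoro (F, -1), 3 aqua (H2O, neutral). Ligand charge sum = -3.
With Ta in oxidation state +5, the complex ion is [Ta...]^2+.
Charge balance with perchlorate (-1) requires 1 complex ion per 2 perchlorate.

[TaF3(H2O)3](ClO4)2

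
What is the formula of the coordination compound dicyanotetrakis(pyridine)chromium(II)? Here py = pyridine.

Ligands: 2 cyano (CN, -1), 4 pyridine (py, neutral). Ligand charge sum = -2.
With Cr in oxidation state +2, the complex ion is [Cr...].

[Cr(CN)2(py)4]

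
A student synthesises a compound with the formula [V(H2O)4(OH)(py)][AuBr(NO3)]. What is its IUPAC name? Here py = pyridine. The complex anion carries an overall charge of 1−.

tetraaquahydroxo(pyridine)vanadium(II) bromonitratoaurate(I)

Both ions are complex: the cation is named first with the plain metal name, the anion second with the -ate form; each ion's ligands are alphabetised independently.
The complex anion is given as 1−; its ligand charges sum to -2, so Au = +1.
A 1:1 salt means the cation carries the equal and opposite charge, 1+.
Cation: ligand charges sum to -1; for the ion to be 1+, V = +2.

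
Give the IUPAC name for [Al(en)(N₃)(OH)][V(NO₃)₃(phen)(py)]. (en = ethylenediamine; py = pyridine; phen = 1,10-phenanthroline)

azido(ethylenediamine)hydroxoaluminium(III) trinitrato(1,10-phenanthroline)(pyridine)vanadate(II)

Aluminium is always +3 in its complexes; the cation's ligand charges sum to -2, so the complex cation is 1+.
A 1:1 salt means the anion carries the equal and opposite charge, 1−.
Anion: ligand charges sum to -3; for the ion to be 1−, V = +2.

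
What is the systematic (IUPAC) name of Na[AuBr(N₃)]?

The 1 sodium counter-ion carries a total charge of +1, so each complex ion is 1−.
Ligand charges: 1×bromo (-1 each), 1×azido (-1 each); total -2. So Au + (-2) = 1−, giving Au = +1.
Ligands are named alphabetically: azido before bromo.
The complex ion is anionic, so gold takes the -ate form aurate(I).

sodium azidobromoaurate(I)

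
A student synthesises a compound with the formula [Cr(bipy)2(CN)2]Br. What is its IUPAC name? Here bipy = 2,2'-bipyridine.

The 1 bromide counter-ion carries a total charge of -1, so each complex ion is 1+.
Ligand charges: 2×2,2'-bipyridine (neutral), 2×cyano (-1 each); total -2. So Cr + (-2) = 1+, giving Cr = +3.
Ligands are named alphabetically: bipyridine before cyano.

bis(2,2'-bipyridine)dicyanochromium(III) bromide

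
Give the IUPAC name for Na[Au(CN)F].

sodium cyanofluoroaurate(I)

The 1 sodium counter-ion carries a total charge of +1, so each complex ion is 1−.
Ligand charges: 1×fluoro (-1 each), 1×cyano (-1 each); total -2. So Au + (-2) = 1−, giving Au = +1.
Ligands are named alphabetically: cyano before fluoro.
The complex ion is anionic, so gold takes the -ate form aurate(I).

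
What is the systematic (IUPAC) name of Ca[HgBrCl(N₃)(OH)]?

The 1 calcium counter-ion carries a total charge of +2, so each complex ion is 2−.
Ligand charges: 1×chloro (-1 each), 1×azido (-1 each), 1×bromo (-1 each), 1×hydroxo (-1 each); total -4. So Hg + (-4) = 2−, giving Hg = +2.
Ligands are named alphabetically: azido before bromo before chloro before hydroxo.
The complex ion is anionic, so mercury takes the -ate form mercurate(II).

calcium azidobromochlorohydroxomercurate(II)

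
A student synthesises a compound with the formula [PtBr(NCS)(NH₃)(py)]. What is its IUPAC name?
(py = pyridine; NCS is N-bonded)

There is no counter-ion, so the complex is neutral overall.
Ligand charges: 1×pyridine (neutral), 1×isothiocyanato (-1 each), 1×ammine (neutral), 1×bromo (-1 each); total -2. So Pt + (-2) = 0, giving Pt = +2.
Ligands are named alphabetically: ammine before bromo before isothiocyanato before pyridine.

amminebromoisothiocyanato(pyridine)platinum(II)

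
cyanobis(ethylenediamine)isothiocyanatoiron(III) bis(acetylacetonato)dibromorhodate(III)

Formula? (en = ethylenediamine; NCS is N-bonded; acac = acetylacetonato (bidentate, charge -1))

[Fe(CN)(en)2(NCS)][Rh(acac)2Br2]

Cation [Fe…]: ligand charges -2, Fe(III) ⇒ ion charge 1+.
Anion [Rh…]: ligand charges -4, Rh(III) ⇒ ion charge 1−.
One 1+ cation balances one 1− anion.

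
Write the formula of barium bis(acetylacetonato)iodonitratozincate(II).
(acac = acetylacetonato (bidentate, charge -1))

Ba[Zn(acac)2I(NO3)]

Ligands: 1 iodo (I, -1), 2 acetylacetonato (acac, -1), 1 nitrato (NO3, -1). Ligand charge sum = -4.
With Zn in oxidation state +2, the complex ion is [Zn...]^2−.
Charge balance with barium (+2) requires 1 complex ion per 1 barium.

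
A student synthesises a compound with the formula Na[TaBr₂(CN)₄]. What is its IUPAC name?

sodium dibromotetracyanotantalate(V)

The 1 sodium counter-ion carries a total charge of +1, so each complex ion is 1−.
Ligand charges: 4×cyano (-1 each), 2×bromo (-1 each); total -6. So Ta + (-6) = 1−, giving Ta = +5.
Ligands are named alphabetically: bromo before cyano.
The complex ion is anionic, so tantalum takes the -ate form tantalate(V).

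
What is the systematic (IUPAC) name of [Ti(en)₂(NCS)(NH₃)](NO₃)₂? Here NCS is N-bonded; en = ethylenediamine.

amminebis(ethylenediamine)isothiocyanatotitanium(III) nitrate

The 2 nitrate counter-ions carry a total charge of -2, so each complex ion is 2+.
Ligand charges: 1×isothiocyanato (-1 each), 1×ammine (neutral), 2×ethylenediamine (neutral); total -1. So Ti + (-1) = 2+, giving Ti = +3.
Ligands are named alphabetically: ammine before ethylenediamine before isothiocyanato.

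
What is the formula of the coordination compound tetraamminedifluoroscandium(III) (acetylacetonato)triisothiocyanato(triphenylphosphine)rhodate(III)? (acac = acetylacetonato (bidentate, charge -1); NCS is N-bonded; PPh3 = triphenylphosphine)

Cation [Sc…]: ligand charges -2, Sc(III) ⇒ ion charge 1+.
Anion [Rh…]: ligand charges -4, Rh(III) ⇒ ion charge 1−.
One 1+ cation balances one 1− anion.

[ScF2(NH3)4][Rh(acac)(NCS)3(PPh3)]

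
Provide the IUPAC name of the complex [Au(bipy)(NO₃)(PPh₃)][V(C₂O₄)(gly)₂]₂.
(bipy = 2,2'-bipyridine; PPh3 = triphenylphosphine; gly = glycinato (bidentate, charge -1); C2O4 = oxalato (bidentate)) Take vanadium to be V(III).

(2,2'-bipyridine)nitrato(triphenylphosphine)gold(III) bis(glycinato)oxalatovanadate(III)

Both ions are complex: the cation is named first with the plain metal name, the anion second with the -ate form; each ion's ligands are alphabetised independently.
V is given as +3; the anion's ligand charges sum to -4, so the complex anion is 1−.
With 2 anions per cation, the cation must be 2×1 = 2+.
Cation: ligand charges sum to -1; for the ion to be 2+, Au = +3.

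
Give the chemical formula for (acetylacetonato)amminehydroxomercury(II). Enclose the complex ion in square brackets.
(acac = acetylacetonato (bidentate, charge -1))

[Hg(acac)(NH3)(OH)]

Ligands: 1 acetylacetonato (acac, -1), 1 ammine (NH3, neutral), 1 hydroxo (OH, -1). Ligand charge sum = -2.
With Hg in oxidation state +2, the complex ion is [Hg...].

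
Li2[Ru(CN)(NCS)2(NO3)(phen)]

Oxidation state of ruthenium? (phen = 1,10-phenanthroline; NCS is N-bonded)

2 lithium outside the brackets (+1 each) → the complex ion is 2−.
Ligand charges: 1×phen neutral; 2×NCS = -2; 1×CN = -1; 1×NO3 = -1; sum -4.
Ru + (-4) = 2− ⇒ Ru is +2.

+2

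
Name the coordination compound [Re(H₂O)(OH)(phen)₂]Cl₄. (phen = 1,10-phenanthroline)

The 4 chloride counter-ions carry a total charge of -4, so each complex ion is 4+.
Ligand charges: 1×aqua (neutral), 1×hydroxo (-1 each), 2×1,10-phenanthroline (neutral); total -1. So Re + (-1) = 4+, giving Re = +5.
Ligands are named alphabetically: aqua before hydroxo before phenanthroline.

aquahydroxobis(1,10-phenanthroline)rhenium(V) chloride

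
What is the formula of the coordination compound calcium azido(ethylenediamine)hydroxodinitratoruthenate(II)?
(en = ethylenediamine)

Ca[Ru(en)(N3)(NO3)2(OH)]

Ligands: 1 hydroxo (OH, -1), 1 azido (N3, -1), 2 nitrato (NO3, -1), 1 ethylenediamine (en, neutral). Ligand charge sum = -4.
With Ru in oxidation state +2, the complex ion is [Ru...]^2−.
Charge balance with calcium (+2) requires 1 complex ion per 1 calcium.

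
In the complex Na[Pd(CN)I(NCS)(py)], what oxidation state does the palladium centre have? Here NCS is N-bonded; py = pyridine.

+2

1 sodium outside the brackets (+1 each) → the complex ion is 1−.
Ligand charges: 1×NCS = -1; 1×CN = -1; 1×py neutral; 1×I = -1; sum -3.
Pd + (-3) = 1− ⇒ Pd is +2.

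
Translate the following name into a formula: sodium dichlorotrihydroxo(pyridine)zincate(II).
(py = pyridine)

Ligands: 3 hydroxo (OH, -1), 2 chloro (Cl, -1), 1 pyridine (py, neutral). Ligand charge sum = -5.
Charge balance with sodium (+1) requires 1 complex ion per 3 sodium.

Na3[ZnCl2(OH)3(py)]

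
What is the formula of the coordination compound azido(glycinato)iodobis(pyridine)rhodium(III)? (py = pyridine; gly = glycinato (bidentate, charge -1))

Ligands: 1 iodo (I, -1), 2 pyridine (py, neutral), 1 azido (N3, -1), 1 glycinato (gly, -1). Ligand charge sum = -3.
With Rh in oxidation state +3, the complex ion is [Rh...].

[Rh(gly)I(N3)(py)2]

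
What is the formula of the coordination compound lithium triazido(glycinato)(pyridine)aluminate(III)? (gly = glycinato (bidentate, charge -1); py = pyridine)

Li[Al(gly)(N3)3(py)]

Ligands: 1 glycinato (gly, -1), 3 azido (N3, -1), 1 pyridine (py, neutral). Ligand charge sum = -4.
With Al in oxidation state +3, the complex ion is [Al...]^1−.
Charge balance with lithium (+1) requires 1 complex ion per 1 lithium.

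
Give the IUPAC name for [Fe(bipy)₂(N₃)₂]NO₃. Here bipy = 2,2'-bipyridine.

diazidobis(2,2'-bipyridine)iron(III) nitrate

The 1 nitrate counter-ion carries a total charge of -1, so each complex ion is 1+.
Ligand charges: 2×azido (-1 each), 2×2,2'-bipyridine (neutral); total -2. So Fe + (-2) = 1+, giving Fe = +3.
Ligands are named alphabetically: azido before bipyridine.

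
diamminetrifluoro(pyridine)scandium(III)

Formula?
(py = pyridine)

Ligands: 1 pyridine (py, neutral), 2 ammine (NH3, neutral), 3 fluoro (F, -1). Ligand charge sum = -3.
With Sc in oxidation state +3, the complex ion is [Sc...].

[ScF3(NH3)2(py)]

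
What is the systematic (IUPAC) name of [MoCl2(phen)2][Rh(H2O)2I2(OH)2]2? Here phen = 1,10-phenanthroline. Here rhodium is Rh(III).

Both ions are complex: the cation is named first with the plain metal name, the anion second with the -ate form; each ion's ligands are alphabetised independently.
Rh is given as +3; the anion's ligand charges sum to -4, so the complex anion is 1−.
With 2 anions per cation, the cation must be 2×1 = 2+.
Cation: ligand charges sum to -2; for the ion to be 2+, Mo = +4.

dichlorobis(1,10-phenanthroline)molybdenum(IV) diaquadihydroxodiiodorhodate(III)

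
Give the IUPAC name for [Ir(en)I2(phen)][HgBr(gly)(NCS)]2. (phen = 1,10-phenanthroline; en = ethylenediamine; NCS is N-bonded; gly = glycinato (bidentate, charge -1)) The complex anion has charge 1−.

Both ions are complex: the cation is named first with the plain metal name, the anion second with the -ate form; each ion's ligands are alphabetised independently.
The complex anion is given as 1−; its ligand charges sum to -3, so Hg = +2.
With 2 anions per cation, the cation must be 2×1 = 2+.
Cation: ligand charges sum to -2; for the ion to be 2+, Ir = +4.

(ethylenediamine)diiodo(1,10-phenanthroline)iridium(IV) bromo(glycinato)isothiocyanatomercurate(II)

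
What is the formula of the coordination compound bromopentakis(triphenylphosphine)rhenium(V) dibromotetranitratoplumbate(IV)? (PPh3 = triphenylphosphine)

[ReBr(PPh3)5][PbBr2(NO3)4]2

Cation [Re…]: ligand charges -1, Re(V) ⇒ ion charge 4+.
Anion [Pb…]: ligand charges -6, Pb(IV) ⇒ ion charge 2−.
One 4+ cation requires 2 of the 2− anion.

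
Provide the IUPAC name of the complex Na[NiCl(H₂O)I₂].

The 1 sodium counter-ion carries a total charge of +1, so each complex ion is 1−.
Ligand charges: 2×iodo (-1 each), 1×aqua (neutral), 1×chloro (-1 each); total -3. So Ni + (-3) = 1−, giving Ni = +2.
Ligands are named alphabetically: aqua before chloro before iodo.
The complex ion is anionic, so nickel takes the -ate form nickelate(II).

sodium aquachlorodiiodonickelate(II)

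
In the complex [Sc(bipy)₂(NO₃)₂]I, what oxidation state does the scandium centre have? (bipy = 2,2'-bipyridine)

+3

1 iodide outside the brackets (-1 each) → the complex ion is 1+.
Ligand charges: 2×NO3 = -2; 2×bipy neutral; sum -2.
Sc + (-2) = 1+ ⇒ Sc is +3.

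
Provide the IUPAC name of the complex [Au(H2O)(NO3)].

There is no counter-ion, so the complex is neutral overall.
Ligand charges: 1×aqua (neutral), 1×nitrato (-1 each); total -1. So Au + (-1) = 0, giving Au = +1.
Ligands are named alphabetically: aqua before nitrato.

aquanitratogold(I)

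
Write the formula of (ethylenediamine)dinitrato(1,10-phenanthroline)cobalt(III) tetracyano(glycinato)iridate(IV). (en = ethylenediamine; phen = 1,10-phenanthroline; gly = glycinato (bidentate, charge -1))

[Co(en)(NO3)2(phen)][Ir(CN)4(gly)]

Cation [Co…]: ligand charges -2, Co(III) ⇒ ion charge 1+.
Anion [Ir…]: ligand charges -5, Ir(IV) ⇒ ion charge 1−.
One 1+ cation balances one 1− anion.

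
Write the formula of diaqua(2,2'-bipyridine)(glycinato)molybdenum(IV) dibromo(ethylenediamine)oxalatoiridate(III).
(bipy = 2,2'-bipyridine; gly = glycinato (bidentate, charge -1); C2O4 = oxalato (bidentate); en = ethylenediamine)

Cation [Mo…]: ligand charges -1, Mo(IV) ⇒ ion charge 3+.
Anion [Ir…]: ligand charges -4, Ir(III) ⇒ ion charge 1−.

[Mo(bipy)(gly)(H2O)2][IrBr2(C2O4)(en)]3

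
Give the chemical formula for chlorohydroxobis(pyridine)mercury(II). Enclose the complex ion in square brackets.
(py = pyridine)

[HgCl(OH)(py)2]

Ligands: 1 hydroxo (OH, -1), 2 pyridine (py, neutral), 1 chloro (Cl, -1). Ligand charge sum = -2.
With Hg in oxidation state +2, the complex ion is [Hg...].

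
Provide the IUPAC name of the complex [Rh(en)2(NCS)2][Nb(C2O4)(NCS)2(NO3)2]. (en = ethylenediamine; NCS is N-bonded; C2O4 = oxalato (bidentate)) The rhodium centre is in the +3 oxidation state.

bis(ethylenediamine)diisothiocyanatorhodium(III) diisothiocyanatodinitratooxalatoniobate(V)

Both ions are complex: the cation is named first with the plain metal name, the anion second with the -ate form; each ion's ligands are alphabetised independently.
Rh is given as +3; the cation's ligand charges sum to -2, so the complex cation is 1+.
A 1:1 salt means the anion carries the equal and opposite charge, 1−.
Anion: ligand charges sum to -6; for the ion to be 1−, Nb = +5.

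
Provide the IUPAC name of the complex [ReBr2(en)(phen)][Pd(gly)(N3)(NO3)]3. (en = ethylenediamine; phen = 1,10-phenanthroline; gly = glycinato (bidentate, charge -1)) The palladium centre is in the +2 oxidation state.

dibromo(ethylenediamine)(1,10-phenanthroline)rhenium(V) azido(glycinato)nitratopalladate(II)

Both ions are complex: the cation is named first with the plain metal name, the anion second with the -ate form; each ion's ligands are alphabetised independently.
Pd is given as +2; the anion's ligand charges sum to -3, so the complex anion is 1−.
With 3 anions per cation, the cation must be 3×1 = 3+.
Cation: ligand charges sum to -2; for the ion to be 3+, Re = +5.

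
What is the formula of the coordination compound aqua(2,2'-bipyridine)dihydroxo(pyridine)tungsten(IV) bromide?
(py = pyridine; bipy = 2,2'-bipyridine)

Ligands: 1 pyridine (py, neutral), 2 hydroxo (OH, -1), 1 aqua (H2O, neutral), 1 2,2'-bipyridine (bipy, neutral). Ligand charge sum = -2.
Charge balance with bromide (-1) requires 1 complex ion per 2 bromide.

[W(bipy)(H2O)(OH)2(py)]Br2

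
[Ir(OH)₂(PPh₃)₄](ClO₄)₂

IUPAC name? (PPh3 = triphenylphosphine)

dihydroxotetrakis(triphenylphosphine)iridium(IV) perchlorate

The 2 perchlorate counter-ions carry a total charge of -2, so each complex ion is 2+.
Ligand charges: 4×triphenylphosphine (neutral), 2×hydroxo (-1 each); total -2. So Ir + (-2) = 2+, giving Ir = +4.
Ligands are named alphabetically: hydroxo before triphenylphosphine.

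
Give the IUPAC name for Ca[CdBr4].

calcium tetrabromocadmate(II)

The 1 calcium counter-ion carries a total charge of +2, so each complex ion is 2−.
Ligand charges: 4×bromo (-1 each); total -4. So Cd + (-4) = 2−, giving Cd = +2.
The complex ion is anionic, so cadmium takes the -ate form cadmate(II).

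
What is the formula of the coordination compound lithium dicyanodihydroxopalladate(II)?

Li2[Pd(CN)2(OH)2]

Ligands: 2 cyano (CN, -1), 2 hydroxo (OH, -1). Ligand charge sum = -4.
Charge balance with lithium (+1) requires 1 complex ion per 2 lithium.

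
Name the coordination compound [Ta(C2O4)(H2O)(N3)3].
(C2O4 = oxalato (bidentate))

There is no counter-ion, so the complex is neutral overall.
Ligand charges: 1×aqua (neutral), 1×oxalato (-2 each), 3×azido (-1 each); total -5. So Ta + (-5) = 0, giving Ta = +5.
Ligands are named alphabetically: aqua before azido before oxalato.

aquatriazidooxalatotantalum(V)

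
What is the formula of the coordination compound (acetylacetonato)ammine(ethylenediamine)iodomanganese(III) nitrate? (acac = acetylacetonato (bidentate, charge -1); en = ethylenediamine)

Ligands: 1 ammine (NH3, neutral), 1 acetylacetonato (acac, -1), 1 ethylenediamine (en, neutral), 1 iodo (I, -1). Ligand charge sum = -2.
With Mn in oxidation state +3, the complex ion is [Mn...]^1+.
Charge balance with nitrate (-1) requires 1 complex ion per 1 nitrate.

[Mn(acac)(en)I(NH3)]NO3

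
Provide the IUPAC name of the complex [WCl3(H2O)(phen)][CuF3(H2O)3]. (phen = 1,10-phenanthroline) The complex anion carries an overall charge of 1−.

Both ions are complex: the cation is named first with the plain metal name, the anion second with the -ate form; each ion's ligands are alphabetised independently.
The complex anion is given as 1−; its ligand charges sum to -3, so Cu = +2.
A 1:1 salt means the cation carries the equal and opposite charge, 1+.
Cation: ligand charges sum to -3; for the ion to be 1+, W = +4.

aquatrichloro(1,10-phenanthroline)tungsten(IV) triaquatrifluorocuprate(II)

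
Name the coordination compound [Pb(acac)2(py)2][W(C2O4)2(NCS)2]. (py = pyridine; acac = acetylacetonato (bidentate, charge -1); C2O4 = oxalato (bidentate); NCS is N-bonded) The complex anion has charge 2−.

bis(acetylacetonato)bis(pyridine)lead(IV) diisothiocyanatodioxalatotungstate(IV)

The complex anion is given as 2−; its ligand charges sum to -6, so W = +4.
A 1:1 salt means the cation carries the equal and opposite charge, 2+.
Cation: ligand charges sum to -2; for the ion to be 2+, Pb = +4.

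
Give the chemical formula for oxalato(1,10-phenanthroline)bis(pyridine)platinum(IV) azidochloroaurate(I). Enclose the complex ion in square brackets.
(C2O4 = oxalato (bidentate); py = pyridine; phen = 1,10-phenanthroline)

[Pt(C2O4)(phen)(py)2][AuCl(N3)]2

Cation [Pt…]: ligand charges -2, Pt(IV) ⇒ ion charge 2+.
Anion [Au…]: ligand charges -2, Au(I) ⇒ ion charge 1−.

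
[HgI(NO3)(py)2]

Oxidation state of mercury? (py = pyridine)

+2

No counter-ion: the bracketed complex is neutral.
Ligand charges: 1×NO3 = -1; 1×I = -1; 2×py neutral; sum -2.
Hg + (-2) = 0 ⇒ Hg is +2.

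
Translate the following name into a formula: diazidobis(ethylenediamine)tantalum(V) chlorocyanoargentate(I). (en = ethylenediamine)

Cation [Ta…]: ligand charges -2, Ta(V) ⇒ ion charge 3+.
Anion [Ag…]: ligand charges -2, Ag(I) ⇒ ion charge 1−.
One 3+ cation requires 3 of the 1− anion.

[Ta(en)2(N3)2][AgCl(CN)]3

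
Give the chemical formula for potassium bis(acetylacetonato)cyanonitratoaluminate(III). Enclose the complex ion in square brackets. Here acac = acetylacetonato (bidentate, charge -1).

K[Al(acac)2(CN)(NO3)]

Ligands: 2 acetylacetonato (acac, -1), 1 cyano (CN, -1), 1 nitrato (NO3, -1). Ligand charge sum = -4.
Charge balance with potassium (+1) requires 1 complex ion per 1 potassium.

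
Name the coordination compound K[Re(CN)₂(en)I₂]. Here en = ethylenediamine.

The 1 potassium counter-ion carries a total charge of +1, so each complex ion is 1−.
Ligand charges: 2×iodo (-1 each), 2×cyano (-1 each), 1×ethylenediamine (neutral); total -4. So Re + (-4) = 1−, giving Re = +3.
The complex ion is anionic, so rhenium takes the -ate form rhenate(III).

potassium dicyano(ethylenediamine)diiodorhenate(III)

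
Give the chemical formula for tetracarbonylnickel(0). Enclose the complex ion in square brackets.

[Ni(CO)4]

Ligands: 4 carbonyl (CO, neutral). Ligand charge sum = 0.
With Ni in oxidation state 0, the complex ion is [Ni...].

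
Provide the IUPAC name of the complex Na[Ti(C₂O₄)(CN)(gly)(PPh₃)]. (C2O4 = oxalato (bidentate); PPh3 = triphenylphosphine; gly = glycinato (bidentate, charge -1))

sodium cyano(glycinato)oxalato(triphenylphosphine)titanate(III)

The 1 sodium counter-ion carries a total charge of +1, so each complex ion is 1−.
Ligand charges: 1×cyano (-1 each), 1×oxalato (-2 each), 1×triphenylphosphine (neutral), 1×glycinato (-1 each); total -4. So Ti + (-4) = 1−, giving Ti = +3.
The complex ion is anionic, so titanium takes the -ate form titanate(III).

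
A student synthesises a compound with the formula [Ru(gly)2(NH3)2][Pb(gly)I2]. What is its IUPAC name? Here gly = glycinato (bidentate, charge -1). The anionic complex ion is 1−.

The complex anion is given as 1−; its ligand charges sum to -3, so Pb = +2.
A 1:1 salt means the cation carries the equal and opposite charge, 1+.
Cation: ligand charges sum to -2; for the ion to be 1+, Ru = +3.

diamminebis(glycinato)ruthenium(III) (glycinato)diiodoplumbate(II)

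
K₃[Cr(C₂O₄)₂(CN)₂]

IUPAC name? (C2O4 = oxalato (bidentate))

The 3 potassium counter-ions carry a total charge of +3, so each complex ion is 3−.
Ligand charges: 2×oxalato (-2 each), 2×cyano (-1 each); total -6. So Cr + (-6) = 3−, giving Cr = +3.
The complex ion is anionic, so chromium takes the -ate form chromate(III).

potassium dicyanodioxalatochromate(III)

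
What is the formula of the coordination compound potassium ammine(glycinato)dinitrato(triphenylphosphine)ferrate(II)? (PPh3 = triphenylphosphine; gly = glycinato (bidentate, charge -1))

Ligands: 1 ammine (NH3, neutral), 2 nitrato (NO3, -1), 1 triphenylphosphine (PPh3, neutral), 1 glycinato (gly, -1). Ligand charge sum = -3.
With Fe in oxidation state +2, the complex ion is [Fe...]^1−.
Charge balance with potassium (+1) requires 1 complex ion per 1 potassium.

K[Fe(gly)(NH3)(NO3)2(PPh3)]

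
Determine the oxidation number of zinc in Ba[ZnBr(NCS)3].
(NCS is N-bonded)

1 barium outside the brackets (+2 each) → the complex ion is 2−.
Ligand charges: 3×NCS = -3; 1×Br = -1; sum -4.
Zn + (-4) = 2− ⇒ Zn is +2.

+2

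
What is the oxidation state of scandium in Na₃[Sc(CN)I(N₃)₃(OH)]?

3 sodium outside the brackets (+1 each) → the complex ion is 3−.
Ligand charges: 3×N3 = -3; 1×CN = -1; 1×I = -1; 1×OH = -1; sum -6.
Sc + (-6) = 3− ⇒ Sc is +3.

+3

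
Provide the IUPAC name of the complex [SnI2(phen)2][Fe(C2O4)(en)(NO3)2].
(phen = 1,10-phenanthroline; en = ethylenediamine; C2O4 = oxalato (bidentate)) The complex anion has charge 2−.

The complex anion is given as 2−; its ligand charges sum to -4, so Fe = +2.
A 1:1 salt means the cation carries the equal and opposite charge, 2+.
Cation: ligand charges sum to -2; for the ion to be 2+, Sn = +4.

diiodobis(1,10-phenanthroline)tin(IV) (ethylenediamine)dinitratooxalatoferrate(II)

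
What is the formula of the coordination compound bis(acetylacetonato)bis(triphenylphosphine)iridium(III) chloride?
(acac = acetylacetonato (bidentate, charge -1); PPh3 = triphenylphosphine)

Ligands: 2 acetylacetonato (acac, -1), 2 triphenylphosphine (PPh3, neutral). Ligand charge sum = -2.
With Ir in oxidation state +3, the complex ion is [Ir...]^1+.
Charge balance with chloride (-1) requires 1 complex ion per 1 chloride.

[Ir(acac)2(PPh3)2]Cl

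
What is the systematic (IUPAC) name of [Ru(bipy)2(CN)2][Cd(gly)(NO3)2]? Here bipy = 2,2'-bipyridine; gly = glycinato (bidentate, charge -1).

Both ions are complex: the cation is named first with the plain metal name, the anion second with the -ate form; each ion's ligands are alphabetised independently.
Cadmium is always +2 in its complexes; the anion's ligand charges sum to -3, so the complex anion is 1−.
A 1:1 salt means the cation carries the equal and opposite charge, 1+.
Cation: ligand charges sum to -2; for the ion to be 1+, Ru = +3.

bis(2,2'-bipyridine)dicyanoruthenium(III) (glycinato)dinitratocadmate(II)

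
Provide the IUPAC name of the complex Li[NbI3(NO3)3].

The 1 lithium counter-ion carries a total charge of +1, so each complex ion is 1−.
Ligand charges: 3×nitrato (-1 each), 3×iodo (-1 each); total -6. So Nb + (-6) = 1−, giving Nb = +5.
The complex ion is anionic, so niobium takes the -ate form niobate(V).

lithium triiodotrinitratoniobate(V)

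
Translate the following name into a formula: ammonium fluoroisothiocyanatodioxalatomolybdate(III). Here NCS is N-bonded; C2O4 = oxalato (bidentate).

(NH4)3[Mo(C2O4)2F(NCS)]

Ligands: 1 fluoro (F, -1), 1 isothiocyanato (NCS, -1), 2 oxalato (C2O4, -2). Ligand charge sum = -6.
With Mo in oxidation state +3, the complex ion is [Mo...]^3−.
Charge balance with ammonium (+1) requires 1 complex ion per 3 ammonium.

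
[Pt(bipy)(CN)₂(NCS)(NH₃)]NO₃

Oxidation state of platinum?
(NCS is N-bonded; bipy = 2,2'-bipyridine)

1 nitrate outside the brackets (-1 each) → the complex ion is 1+.
Ligand charges: 1×NH3 neutral; 1×NCS = -1; 2×CN = -2; 1×bipy neutral; sum -3.
Pt + (-3) = 1+ ⇒ Pt is +4.

+4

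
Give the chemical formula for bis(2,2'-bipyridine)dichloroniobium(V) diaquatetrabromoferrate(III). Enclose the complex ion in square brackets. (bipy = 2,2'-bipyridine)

Cation [Nb…]: ligand charges -2, Nb(V) ⇒ ion charge 3+.
Anion [Fe…]: ligand charges -4, Fe(III) ⇒ ion charge 1−.

[Nb(bipy)2Cl2][FeBr4(H2O)2]3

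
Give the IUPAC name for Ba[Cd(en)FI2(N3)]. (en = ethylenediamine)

The 1 barium counter-ion carries a total charge of +2, so each complex ion is 2−.
Ligand charges: 1×fluoro (-1 each), 2×iodo (-1 each), 1×azido (-1 each), 1×ethylenediamine (neutral); total -4. So Cd + (-4) = 2−, giving Cd = +2.
Ligands are named alphabetically: azido before ethylenediamine before fluoro before iodo.
The complex ion is anionic, so cadmium takes the -ate form cadmate(II).

barium azido(ethylenediamine)fluorodiiodocadmate(II)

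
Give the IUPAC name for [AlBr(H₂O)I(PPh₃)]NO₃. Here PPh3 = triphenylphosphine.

aquabromoiodo(triphenylphosphine)aluminium(III) nitrate

The 1 nitrate counter-ion carries a total charge of -1, so each complex ion is 1+.
Ligand charges: 1×iodo (-1 each), 1×bromo (-1 each), 1×aqua (neutral), 1×triphenylphosphine (neutral); total -2. So Al + (-2) = 1+, giving Al = +3.
Ligands are named alphabetically: aqua before bromo before iodo before triphenylphosphine.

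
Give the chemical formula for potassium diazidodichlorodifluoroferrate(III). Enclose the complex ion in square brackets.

K3[FeCl2F2(N3)2]

Ligands: 2 azido (N3, -1), 2 chloro (Cl, -1), 2 fluoro (F, -1). Ligand charge sum = -6.
With Fe in oxidation state +3, the complex ion is [Fe...]^3−.
Charge balance with potassium (+1) requires 1 complex ion per 3 potassium.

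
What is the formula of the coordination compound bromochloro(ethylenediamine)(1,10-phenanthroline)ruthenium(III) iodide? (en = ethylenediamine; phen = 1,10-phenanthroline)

Ligands: 1 bromo (Br, -1), 1 ethylenediamine (en, neutral), 1 chloro (Cl, -1), 1 1,10-phenanthroline (phen, neutral). Ligand charge sum = -2.
Charge balance with iodide (-1) requires 1 complex ion per 1 iodide.

[RuBrCl(en)(phen)]I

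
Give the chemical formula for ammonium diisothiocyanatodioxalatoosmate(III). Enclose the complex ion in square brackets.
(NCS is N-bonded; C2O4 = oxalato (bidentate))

Ligands: 2 isothiocyanato (NCS, -1), 2 oxalato (C2O4, -2). Ligand charge sum = -6.
With Os in oxidation state +3, the complex ion is [Os...]^3−.
Charge balance with ammonium (+1) requires 1 complex ion per 3 ammonium.

(NH4)3[Os(C2O4)2(NCS)2]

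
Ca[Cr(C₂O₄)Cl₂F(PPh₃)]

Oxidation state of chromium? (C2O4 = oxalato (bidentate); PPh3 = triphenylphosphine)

+3

1 calcium outside the brackets (+2 each) → the complex ion is 2−.
Ligand charges: 1×F = -1; 2×Cl = -2; 1×C2O4 = -2; 1×PPh3 neutral; sum -5.
Cr + (-5) = 2− ⇒ Cr is +3.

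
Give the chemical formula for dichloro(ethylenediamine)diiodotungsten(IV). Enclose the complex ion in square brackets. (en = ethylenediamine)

Ligands: 2 chloro (Cl, -1), 1 ethylenediamine (en, neutral), 2 iodo (I, -1). Ligand charge sum = -4.
With W in oxidation state +4, the complex ion is [W...].

[WCl2(en)I2]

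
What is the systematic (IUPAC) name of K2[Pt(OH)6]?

The 2 potassium counter-ions carry a total charge of +2, so each complex ion is 2−.
Ligand charges: 6×hydroxo (-1 each); total -6. So Pt + (-6) = 2−, giving Pt = +4.
The complex ion is anionic, so platinum takes the -ate form platinate(IV).

potassium hexahydroxoplatinate(IV)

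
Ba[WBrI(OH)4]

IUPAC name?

barium bromotetrahydroxoiodotungstate(IV)

The 1 barium counter-ion carries a total charge of +2, so each complex ion is 2−.
Ligand charges: 4×hydroxo (-1 each), 1×iodo (-1 each), 1×bromo (-1 each); total -6. So W + (-6) = 2−, giving W = +4.
Ligands are named alphabetically: bromo before hydroxo before iodo.
The complex ion is anionic, so tungsten takes the -ate form tungstate(IV).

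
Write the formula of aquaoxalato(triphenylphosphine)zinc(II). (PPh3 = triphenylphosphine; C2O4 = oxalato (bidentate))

[Zn(C2O4)(H2O)(PPh3)]

Ligands: 1 aqua (H2O, neutral), 1 triphenylphosphine (PPh3, neutral), 1 oxalato (C2O4, -2). Ligand charge sum = -2.
With Zn in oxidation state +2, the complex ion is [Zn...].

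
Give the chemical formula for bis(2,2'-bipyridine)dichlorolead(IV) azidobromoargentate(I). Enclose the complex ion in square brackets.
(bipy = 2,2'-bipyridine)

[Pb(bipy)2Cl2][AgBr(N3)]2

Cation [Pb…]: ligand charges -2, Pb(IV) ⇒ ion charge 2+.
Anion [Ag…]: ligand charges -2, Ag(I) ⇒ ion charge 1−.
One 2+ cation requires 2 of the 1− anion.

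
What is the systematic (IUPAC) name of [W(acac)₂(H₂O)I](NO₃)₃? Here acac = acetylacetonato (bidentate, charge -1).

bis(acetylacetonato)aquaiodotungsten(VI) nitrate

The 3 nitrate counter-ions carry a total charge of -3, so each complex ion is 3+.
Ligand charges: 2×acetylacetonato (-1 each), 1×iodo (-1 each), 1×aqua (neutral); total -3. So W + (-3) = 3+, giving W = +6.
Ligands are named alphabetically: acetylacetonato before aqua before iodo.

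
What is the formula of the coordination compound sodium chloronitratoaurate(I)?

Ligands: 1 chloro (Cl, -1), 1 nitrato (NO3, -1). Ligand charge sum = -2.
Charge balance with sodium (+1) requires 1 complex ion per 1 sodium.

Na[AuCl(NO3)]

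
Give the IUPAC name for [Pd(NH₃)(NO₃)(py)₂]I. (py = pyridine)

amminenitratobis(pyridine)palladium(II) iodide

The 1 iodide counter-ion carries a total charge of -1, so each complex ion is 1+.
Ligand charges: 1×nitrato (-1 each), 2×pyridine (neutral), 1×ammine (neutral); total -1. So Pd + (-1) = 1+, giving Pd = +2.
Ligands are named alphabetically: ammine before nitrato before pyridine.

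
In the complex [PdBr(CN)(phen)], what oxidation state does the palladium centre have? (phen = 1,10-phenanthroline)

No counter-ion: the bracketed complex is neutral.
Ligand charges: 1×Br = -1; 1×phen neutral; 1×CN = -1; sum -2.
Pd + (-2) = 0 ⇒ Pd is +2.

+2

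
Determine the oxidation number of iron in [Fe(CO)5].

No counter-ion: the bracketed complex is neutral.
Ligand charges: 5×CO neutral; sum 0.
Fe + (0) = 0 ⇒ Fe is 0.

0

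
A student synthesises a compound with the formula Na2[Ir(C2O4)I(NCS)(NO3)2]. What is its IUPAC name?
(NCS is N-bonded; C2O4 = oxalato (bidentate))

The 2 sodium counter-ions carry a total charge of +2, so each complex ion is 2−.
Ligand charges: 1×isothiocyanato (-1 each), 1×iodo (-1 each), 2×nitrato (-1 each), 1×oxalato (-2 each); total -6. So Ir + (-6) = 2−, giving Ir = +4.
Ligands are named alphabetically: iodo before isothiocyanato before nitrato before oxalato.
The complex ion is anionic, so iridium takes the -ate form iridate(IV).

sodium iodoisothiocyanatodinitratooxalatoiridate(IV)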